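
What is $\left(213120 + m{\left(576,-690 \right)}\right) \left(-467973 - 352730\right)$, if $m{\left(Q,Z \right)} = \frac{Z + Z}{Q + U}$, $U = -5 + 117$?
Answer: $- \frac{30083931275385}{172} \approx -1.7491 \cdot 10^{11}$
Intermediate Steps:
$U = 112$
$m{\left(Q,Z \right)} = \frac{2 Z}{112 + Q}$ ($m{\left(Q,Z \right)} = \frac{Z + Z}{Q + 112} = \frac{2 Z}{112 + Q}$)
$\left(213120 + m{\left(576,-690 \right)}\right) \left(-467973 - 352730\right) = \left(213120 + 2 \left(-690\right) \frac{1}{112 + 576}\right) \left(-467973 - 352730\right) = \left(213120 + 2 \left(-690\right) \frac{1}{688}\right) \left(-820703\right) = \left(213120 - \frac{345}{172}\right) \left(-820703\right) = \frac{36656295}{172} \left(-820703\right) = - \frac{30083931275385}{172}$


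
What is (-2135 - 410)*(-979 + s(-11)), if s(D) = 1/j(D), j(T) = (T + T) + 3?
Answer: 47342090/19 ≈ 2.4917e+6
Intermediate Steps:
j(T) = 3 + 2*T (j(T) = 2*T + 3 = 3 + 2*T)
s(D) = 1/(3 + 2*D)
(-2135 - 410)*(-979 + s(-11)) = (-2135 - 410)*(-979 + 1/(3 + 2*(-11))) = -2545*(-979 + 1/(3 - 22)) = -2545*(-979 + 1/(-19)) = -2545*(-979 - 1/19) = -2545*(-18602/19) = 47342090/19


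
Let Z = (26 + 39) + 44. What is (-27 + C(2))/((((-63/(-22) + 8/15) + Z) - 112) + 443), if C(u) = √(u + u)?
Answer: -8250/146321 ≈ -0.056383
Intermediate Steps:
Z = 109 (Z = 65 + 44 = 109)
C(u) = √2*√u (C(u) = √(2*u) = √2*√u)
(-27 + C(2))/((((-63/(-22) + 8/15) + Z) - 112) + 443) = (-27 + √2*√2)/((((-63/(-22) + 8/15) + 109) - 112) + 443) = (-27 + 2)/((((-63*(-1/22) + 8*(1/15)) + 109) - 112) + 443) = -25/((((63/22 + 8/15) + 109) - 112) + 443) = -25/(((1121/330 + 109) - 112) + 443) = -25/((37091/330 - 112) + 443) = -25/(131/330 + 443) = -25/146321/330 = -25*330/146321 = -8250/146321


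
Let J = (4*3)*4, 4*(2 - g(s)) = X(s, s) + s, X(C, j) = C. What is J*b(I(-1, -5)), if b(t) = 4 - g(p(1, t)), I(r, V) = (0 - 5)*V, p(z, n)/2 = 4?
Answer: 288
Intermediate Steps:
p(z, n) = 8 (p(z, n) = 2*4 = 8)
g(s) = 2 - s/2 (g(s) = 2 - (s + s)/4 = 2 - s/2)
I(r, V) = -5*V
b(t) = 6 (b(t) = 4 - (2 - 1/2*8) = 4 - (2 - 4) = 4 - 1*(-2) = 4 + 2 = 6)
J = 48 (J = 12*4 = 48)
J*b(I(-1, -5)) = 48*6 = 288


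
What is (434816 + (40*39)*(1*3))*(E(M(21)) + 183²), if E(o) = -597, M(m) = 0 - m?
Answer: 14455902432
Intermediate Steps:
M(m) = -m
(434816 + (40*39)*(1*3))*(E(M(21)) + 183²) = (434816 + (40*39)*(1*3))*(-597 + 183²) = (434816 + 1560*3)*(-597 + 33489) = (434816 + 4680)*32892 = 439496*32892 = 14455902432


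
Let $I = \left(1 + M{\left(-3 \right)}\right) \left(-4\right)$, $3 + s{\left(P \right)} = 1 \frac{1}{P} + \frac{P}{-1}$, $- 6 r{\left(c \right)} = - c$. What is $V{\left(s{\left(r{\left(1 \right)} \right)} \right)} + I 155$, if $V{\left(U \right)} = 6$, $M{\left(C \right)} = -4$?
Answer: $1866$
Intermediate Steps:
$r{\left(c \right)} = \frac{c}{6}$ ($r{\left(c \right)} = - \frac{\left(-1\right) c}{6} = \frac{c}{6}$)
$s{\left(P \right)} = -3 + \frac{1}{P} - P$ ($s{\left(P \right)} = -3 + \left(1 \frac{1}{P} + \frac{P}{-1}\right) = -3 + \left(\frac{1}{P} + P \left(-1\right)\right) = -3 - \left(P - \frac{1}{P}\right) = -3 + \frac{1}{P} - P$)
$I = 12$ ($I = \left(1 - 4\right) \left(-4\right) = \left(-3\right) \left(-4\right) = 12$)
$V{\left(s{\left(r{\left(1 \right)} \right)} \right)} + I 155 = 6 + 12 \cdot 155 = 6 + 1860 = 1866$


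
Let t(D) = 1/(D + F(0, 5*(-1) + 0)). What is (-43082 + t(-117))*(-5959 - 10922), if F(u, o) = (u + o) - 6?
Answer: 93090223857/128 ≈ 7.2727e+8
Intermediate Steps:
F(u, o) = -6 + o + u (F(u, o) = (o + u) - 6 = -6 + o + u)
t(D) = 1/(-11 + D) (t(D) = 1/(D + (-6 + (5*(-1) + 0) + 0)) = 1/(D + (-6 + (-5 + 0) + 0)) = 1/(D + (-6 - 5 + 0)) = 1/(D - 11) = 1/(-11 + D))
(-43082 + t(-117))*(-5959 - 10922) = (-43082 + 1/(-11 - 117))*(-5959 - 10922) = (-43082 + 1/(-128))*(-16881) = (-43082 - 1/128)*(-16881) = -5514497/128*(-16881) = 93090223857/128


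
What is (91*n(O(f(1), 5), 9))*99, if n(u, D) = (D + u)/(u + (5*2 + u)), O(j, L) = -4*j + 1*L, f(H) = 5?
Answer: 27027/10 ≈ 2702.7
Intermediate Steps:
O(j, L) = L - 4*j (O(j, L) = -4*j + L = L - 4*j)
n(u, D) = (D + u)/(10 + 2*u) (n(u, D) = (D + u)/(u + (10 + u)) = (D + u)/(10 + 2*u))
(91*n(O(f(1), 5), 9))*99 = (91*((9 + (5 - 4*5))/(2*(5 + (5 - 4*5)))))*99 = (91*((9 + (5 - 20))/(2*(5 + (5 - 20)))))*99 = (91*((9 - 15)/(2*(5 - 15))))*99 = (91*((½)*(-6)/(-10)))*99 = (91*((½)*(-⅒)*(-6)))*99 = (91*(3/10))*99 = (273/10)*99 = 27027/10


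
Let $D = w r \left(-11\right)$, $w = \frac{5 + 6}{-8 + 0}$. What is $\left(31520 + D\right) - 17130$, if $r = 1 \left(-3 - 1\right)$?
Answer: $\frac{28659}{2} \approx 14330.0$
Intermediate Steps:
$w = - \frac{11}{8}$ ($w = \frac{11}{-8} = 11 \left(- \frac{1}{8}\right) = - \frac{11}{8} \approx -1.375$)
$r = -4$ ($r = 1 \left(-4\right) = -4$)
$D = - \frac{121}{2}$ ($D = \left(- \frac{11}{8}\right) \left(-4\right) \left(-11\right) = \frac{11}{2} \left(-11\right) = - \frac{121}{2} \approx -60.5$)
$\left(31520 + D\right) - 17130 = \left(31520 - \frac{121}{2}\right) - 17130 = \frac{62919}{2} - 17130 = \frac{28659}{2}$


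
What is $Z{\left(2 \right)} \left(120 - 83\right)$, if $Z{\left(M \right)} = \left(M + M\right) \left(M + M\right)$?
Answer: $592$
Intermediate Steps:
$Z{\left(M \right)} = 4 M^{2}$ ($Z{\left(M \right)} = 2 M 2 M = 4 M^{2}$)
$Z{\left(2 \right)} \left(120 - 83\right) = 4 \cdot 2^{2} \left(120 - 83\right) = 4 \cdot 4 \cdot 37 = 16 \cdot 37 = 592$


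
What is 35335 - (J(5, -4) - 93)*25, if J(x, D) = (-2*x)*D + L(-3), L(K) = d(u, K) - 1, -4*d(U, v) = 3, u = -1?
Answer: 146815/4 ≈ 36704.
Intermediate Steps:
d(U, v) = -¾ (d(U, v) = -¼*3 = -¾)
L(K) = -7/4 (L(K) = -¾ - 1 = -7/4)
J(x, D) = -7/4 - 2*D*x (J(x, D) = (-2*x)*D - 7/4 = -2*D*x - 7/4 = -7/4 - 2*D*x)
35335 - (J(5, -4) - 93)*25 = 35335 - ((-7/4 - 2*(-4)*5) - 93)*25 = 35335 - ((-7/4 + 40) - 93)*25 = 35335 - (153/4 - 93)*25 = 35335 - (-219)*25/4 = 35335 - 1*(-5475/4) = 35335 + 5475/4 = 146815/4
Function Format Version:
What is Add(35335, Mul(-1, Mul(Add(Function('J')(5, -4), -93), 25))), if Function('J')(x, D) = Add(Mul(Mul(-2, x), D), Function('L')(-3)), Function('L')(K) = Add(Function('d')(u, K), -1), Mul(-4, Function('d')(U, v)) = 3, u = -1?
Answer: Rational(146815, 4) ≈ 36704.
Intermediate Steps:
Function('d')(U, v) = Rational(-3, 4) (Function('d')(U, v) = Mul(Rational(-1, 4), 3) = Rational(-3, 4))
Function('L')(K) = Rational(-7, 4) (Function('L')(K) = Add(Rational(-3, 4), -1) = Rational(-7, 4))
Function('J')(x, D) = Add(Rational(-7, 4), Mul(-2, D, x)) (Function('J')(x, D) = Add(Mul(Mul(-2, x), D), Rational(-7, 4)) = Add(Mul(-2, D, x), Rational(-7, 4)) = Add(Rational(-7, 4), Mul(-2, D, x)))
Add(35335, Mul(-1, Mul(Add(Function('J')(5, -4), -93), 25))) = Add(35335, Mul(-1, Mul(Add(Add(Rational(-7, 4), Mul(-2, -4, 5)), -93), 25))) = Add(35335, Mul(-1, Mul(Add(Add(Rational(-7, 4), 40), -93), 25))) = Add(35335, Mul(-1, Mul(Add(Rational(153, 4), -93), 25))) = Add(35335, Mul(-1, Mul(Rational(-219, 4), 25))) = Add(35335, Mul(-1, Rational(-5475, 4))) = Add(35335, Rational(5475, 4)) = Rational(146815, 4)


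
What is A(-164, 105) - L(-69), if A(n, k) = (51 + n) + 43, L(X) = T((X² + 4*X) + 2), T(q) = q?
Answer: -4557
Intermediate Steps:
L(X) = 2 + X² + 4*X (L(X) = (X² + 4*X) + 2 = 2 + X² + 4*X)
A(n, k) = 94 + n
A(-164, 105) - L(-69) = (94 - 164) - (2 + (-69)² + 4*(-69)) = -70 - (2 + 4761 - 276) = -70 - 1*4487 = -70 - 4487 = -4557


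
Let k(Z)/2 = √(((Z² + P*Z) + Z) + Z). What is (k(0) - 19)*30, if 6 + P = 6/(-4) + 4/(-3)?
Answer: -570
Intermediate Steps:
P = -53/6 (P = -6 + (6/(-4) + 4/(-3)) = -6 + (6*(-¼) + 4*(-⅓)) = -6 + (-3/2 - 4/3) = -6 - 17/6 = -53/6 ≈ -8.8333)
k(Z) = 2*√(Z² - 41*Z/6) (k(Z) = 2*√(((Z² - 53*Z/6) + Z) + Z) = 2*√((Z² - 47*Z/6) + Z) = 2*√(Z² - 41*Z/6))
(k(0) - 19)*30 = (√6*√(0*(-41 + 6*0))/3 - 19)*30 = (√6*√(0*(-41 + 0))/3 - 19)*30 = (√6*√(0*(-41))/3 - 19)*30 = (√6*√0/3 - 19)*30 = ((⅓)*√6*0 - 19)*30 = (0 - 19)*30 = -19*30 = -570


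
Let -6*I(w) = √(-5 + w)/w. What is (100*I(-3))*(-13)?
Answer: -1300*I*√2/9 ≈ -204.28*I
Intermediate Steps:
I(w) = -√(-5 + w)/(6*w)
(100*I(-3))*(-13) = (100*(-⅙*√(-5 - 3)/(-3)))*(-13) = (100*(-⅙*(-⅓)*√(-8)))*(-13) = (100*(-⅙*(-⅓)*2*I*√2))*(-13) = (100*(I*√2/9))*(-13) = (100*I*√2/9)*(-13) = -1300*I*√2/9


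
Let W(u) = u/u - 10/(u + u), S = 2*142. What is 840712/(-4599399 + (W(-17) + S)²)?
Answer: -242965768/1305703811 ≈ -0.18608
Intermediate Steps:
S = 284
W(u) = 1 - 5/u (W(u) = 1 - 10*1/(2*u) = 1 - 5/u)
840712/(-4599399 + (W(-17) + S)²) = 840712/(-4599399 + ((-5 - 17)/(-17) + 284)²) = 840712/(-4599399 + (-1/17*(-22) + 284)²) = 840712/(-4599399 + (22/17 + 284)²) = 840712/(-4599399 + (4850/17)²) = 840712/(-4599399 + 23522500/289) = 840712/(-1305703811/289) = 840712*(-289/1305703811) = -242965768/1305703811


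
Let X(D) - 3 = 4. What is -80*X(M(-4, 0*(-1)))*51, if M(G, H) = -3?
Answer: -28560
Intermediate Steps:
X(D) = 7 (X(D) = 3 + 4 = 7)
-80*X(M(-4, 0*(-1)))*51 = -80*7*51 = -560*51 = -28560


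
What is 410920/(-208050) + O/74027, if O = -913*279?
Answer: -8341512719/1540131735 ≈ -5.4161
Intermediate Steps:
O = -254727
410920/(-208050) + O/74027 = 410920/(-208050) - 254727/74027 = 410920*(-1/208050) - 254727*1/74027 = -41092/20805 - 254727/74027 = -8341512719/1540131735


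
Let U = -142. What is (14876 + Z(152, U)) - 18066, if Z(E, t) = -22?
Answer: -3212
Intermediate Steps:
(14876 + Z(152, U)) - 18066 = (14876 - 22) - 18066 = 14854 - 18066 = -3212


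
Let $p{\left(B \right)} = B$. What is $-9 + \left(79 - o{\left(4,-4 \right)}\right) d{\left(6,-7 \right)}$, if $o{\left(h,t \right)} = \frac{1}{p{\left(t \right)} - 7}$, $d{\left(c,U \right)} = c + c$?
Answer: $\frac{10341}{11} \approx 940.09$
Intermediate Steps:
$d{\left(c,U \right)} = 2 c$
$o{\left(h,t \right)} = \frac{1}{-7 + t}$ ($o{\left(h,t \right)} = \frac{1}{t - 7} = \frac{1}{-7 + t}$)
$-9 + \left(79 - o{\left(4,-4 \right)}\right) d{\left(6,-7 \right)} = -9 + \left(79 - \frac{1}{-7 - 4}\right) 2 \cdot 6 = -9 + \left(79 - \frac{1}{-11}\right) 12 = -9 + \left(79 - - \frac{1}{11}\right) 12 = -9 + \left(79 + \frac{1}{11}\right) 12 = -9 + \frac{870}{11} \cdot 12 = -9 + \frac{10440}{11} = \frac{10341}{11}$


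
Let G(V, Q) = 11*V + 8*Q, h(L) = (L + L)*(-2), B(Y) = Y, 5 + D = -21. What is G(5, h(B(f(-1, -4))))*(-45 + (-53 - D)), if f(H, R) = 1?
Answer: -1656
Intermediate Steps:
D = -26 (D = -5 - 21 = -26)
h(L) = -4*L (h(L) = (2*L)*(-2) = -4*L)
G(V, Q) = 8*Q + 11*V
G(5, h(B(f(-1, -4))))*(-45 + (-53 - D)) = (8*(-4*1) + 11*5)*(-45 + (-53 - 1*(-26))) = (8*(-4) + 55)*(-45 + (-53 + 26)) = (-32 + 55)*(-45 - 27) = 23*(-72) = -1656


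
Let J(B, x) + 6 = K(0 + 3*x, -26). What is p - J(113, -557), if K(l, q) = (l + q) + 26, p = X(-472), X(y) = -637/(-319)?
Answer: 535600/319 ≈ 1679.0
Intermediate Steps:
X(y) = 637/319 (X(y) = -637*(-1/319) = 637/319)
p = 637/319 ≈ 1.9969
K(l, q) = 26 + l + q
J(B, x) = -6 + 3*x (J(B, x) = -6 + (26 + (0 + 3*x) - 26) = -6 + (26 + 3*x - 26) = -6 + 3*x)
p - J(113, -557) = 637/319 - (-6 + 3*(-557)) = 637/319 - (-6 - 1671) = 637/319 - 1*(-1677) = 637/319 + 1677 = 535600/319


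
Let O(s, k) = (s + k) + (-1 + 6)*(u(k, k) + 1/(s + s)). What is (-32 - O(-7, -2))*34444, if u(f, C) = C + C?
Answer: -637214/7 ≈ -91031.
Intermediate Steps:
u(f, C) = 2*C
O(s, k) = s + 11*k + 5/(2*s) (O(s, k) = (s + k) + (-1 + 6)*(2*k + 1/(s + s)) = (k + s) + 5*(2*k + 1/(2*s)) = (k + s) + 5*(1/(2*s) + 2*k) = (k + s) + (10*k + 5/(2*s)) = s + 11*k + 5/(2*s))
(-32 - O(-7, -2))*34444 = (-32 - (-7 + 11*(-2) + (5/2)/(-7)))*34444 = (-32 - (-7 - 22 + (5/2)*(-⅐)))*34444 = (-32 - (-7 - 22 - 5/14))*34444 = (-32 - 1*(-411/14))*34444 = (-32 + 411/14)*34444 = -37/14*34444 = -637214/7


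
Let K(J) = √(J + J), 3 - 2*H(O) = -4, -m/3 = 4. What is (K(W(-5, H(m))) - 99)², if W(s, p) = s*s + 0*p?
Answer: 9851 - 990*√2 ≈ 8450.9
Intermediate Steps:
m = -12 (m = -3*4 = -12)
H(O) = 7/2 (H(O) = 3/2 - ½*(-4) = 3/2 + 2 = 7/2)
W(s, p) = s² (W(s, p) = s² + 0 = s²)
K(J) = √2*√J (K(J) = √(2*J) = √2*√J)
(K(W(-5, H(m))) - 99)² = (√2*√((-5)²) - 99)² = (√2*√25 - 99)² = (√2*5 - 99)² = (5*√2 - 99)² = (-99 + 5*√2)²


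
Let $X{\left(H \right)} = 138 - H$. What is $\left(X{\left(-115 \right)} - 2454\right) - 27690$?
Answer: $-29891$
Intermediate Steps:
$\left(X{\left(-115 \right)} - 2454\right) - 27690 = \left(\left(138 - -115\right) - 2454\right) - 27690 = \left(\left(138 + 115\right) - 2454\right) - 27690 = \left(253 - 2454\right) - 27690 = -2201 - 27690 = -29891$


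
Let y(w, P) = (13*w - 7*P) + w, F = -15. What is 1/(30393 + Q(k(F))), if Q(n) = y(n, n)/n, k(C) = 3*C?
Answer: 1/30400 ≈ 3.2895e-5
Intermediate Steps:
y(w, P) = -7*P + 14*w (y(w, P) = (-7*P + 13*w) + w = -7*P + 14*w)
Q(n) = 7 (Q(n) = (-7*n + 14*n)/n = (7*n)/n = 7)
1/(30393 + Q(k(F))) = 1/(30393 + 7) = 1/30400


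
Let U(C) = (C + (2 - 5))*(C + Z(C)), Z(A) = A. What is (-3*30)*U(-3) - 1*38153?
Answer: -41393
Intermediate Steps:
U(C) = 2*C*(-3 + C) (U(C) = (C + (2 - 5))*(C + C) = (C - 3)*(2*C) = (-3 + C)*(2*C) = 2*C*(-3 + C))
(-3*30)*U(-3) - 1*38153 = (-3*30)*(2*(-3)*(-3 - 3)) - 1*38153 = -180*(-3)*(-6) - 38153 = -90*36 - 38153 = -3240 - 38153 = -41393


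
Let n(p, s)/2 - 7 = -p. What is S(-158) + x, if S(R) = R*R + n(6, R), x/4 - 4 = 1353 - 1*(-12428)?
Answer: 80106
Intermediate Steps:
n(p, s) = 14 - 2*p (n(p, s) = 14 + 2*(-p) = 14 - 2*p)
x = 55140 (x = 16 + 4*(1353 - 1*(-12428)) = 16 + 4*(1353 + 12428) = 16 + 4*13781 = 16 + 55124 = 55140)
S(R) = 2 + R² (S(R) = R*R + (14 - 2*6) = R² + (14 - 12) = R² + 2 = 2 + R²)
S(-158) + x = (2 + (-158)²) + 55140 = (2 + 24964) + 55140 = 24966 + 55140 = 80106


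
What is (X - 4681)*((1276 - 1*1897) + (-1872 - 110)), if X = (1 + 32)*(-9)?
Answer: 12957734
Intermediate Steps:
X = -297 (X = 33*(-9) = -297)
(X - 4681)*((1276 - 1*1897) + (-1872 - 110)) = (-297 - 4681)*((1276 - 1*1897) + (-1872 - 110)) = -4978*((1276 - 1897) - 1982) = -4978*(-621 - 1982) = -4978*(-2603) = 12957734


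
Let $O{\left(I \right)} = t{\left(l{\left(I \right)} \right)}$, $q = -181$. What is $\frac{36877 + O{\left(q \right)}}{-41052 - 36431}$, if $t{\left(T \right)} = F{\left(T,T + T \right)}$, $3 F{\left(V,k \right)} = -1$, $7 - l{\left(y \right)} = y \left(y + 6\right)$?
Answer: $- \frac{110630}{232449} \approx -0.47593$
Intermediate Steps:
$l{\left(y \right)} = 7 - y \left(6 + y\right)$ ($l{\left(y \right)} = 7 - y \left(y + 6\right) = 7 - y \left(6 + y\right)$)
$F{\left(V,k \right)} = - \frac{1}{3}$ ($F{\left(V,k \right)} = \frac{1}{3} \left(-1\right) = - \frac{1}{3}$)
$t{\left(T \right)} = - \frac{1}{3}$
$O{\left(I \right)} = - \frac{1}{3}$
$\frac{36877 + O{\left(q \right)}}{-41052 - 36431} = \frac{36877 - \frac{1}{3}}{-41052 - 36431} = \frac{110630}{3 \left(-77483\right)} = \frac{110630}{3} \left(- \frac{1}{77483}\right) = - \frac{110630}{232449}$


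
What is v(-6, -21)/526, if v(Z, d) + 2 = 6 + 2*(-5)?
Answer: -3/263 ≈ -0.011407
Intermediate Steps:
v(Z, d) = -6 (v(Z, d) = -2 + (6 + 2*(-5)) = -2 + (6 - 10) = -2 - 4 = -6)
v(-6, -21)/526 = -6/526 = -6*1/526 = -3/263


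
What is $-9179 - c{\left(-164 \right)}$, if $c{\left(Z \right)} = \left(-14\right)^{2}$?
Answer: $-9375$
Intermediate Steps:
$c{\left(Z \right)} = 196$
$-9179 - c{\left(-164 \right)} = -9179 - 196 = -9375$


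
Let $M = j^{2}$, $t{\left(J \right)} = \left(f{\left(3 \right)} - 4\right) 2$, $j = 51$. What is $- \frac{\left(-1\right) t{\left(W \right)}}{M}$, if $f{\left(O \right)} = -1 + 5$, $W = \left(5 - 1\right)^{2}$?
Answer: $0$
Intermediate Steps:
$W = 16$ ($W = 4^{2} = 16$)
$f{\left(O \right)} = 4$
$t{\left(J \right)} = 0$ ($t{\left(J \right)} = \left(4 - 4\right) 2 = 0 \cdot 2 = 0$)
$M = 2601$ ($M = 51^{2} = 2601$)
$- \frac{\left(-1\right) t{\left(W \right)}}{M} = - \frac{\left(-1\right) 0}{2601} = - \frac{0}{2601} = \left(-1\right) 0 = 0$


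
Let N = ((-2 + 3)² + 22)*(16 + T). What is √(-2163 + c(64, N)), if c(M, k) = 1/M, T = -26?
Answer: 17*I*√479/8 ≈ 46.508*I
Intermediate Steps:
N = -230 (N = ((-2 + 3)² + 22)*(16 - 26) = (1² + 22)*(-10) = (1 + 22)*(-10) = 23*(-10) = -230)
√(-2163 + c(64, N)) = √(-2163 + 1/64) = √(-138431/64) = 17*I*√479/8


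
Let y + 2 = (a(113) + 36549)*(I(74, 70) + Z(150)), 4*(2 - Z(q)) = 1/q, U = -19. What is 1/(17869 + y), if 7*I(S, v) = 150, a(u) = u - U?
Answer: 1400/1228065011 ≈ 1.1400e-6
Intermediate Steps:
Z(q) = 2 - 1/(4*q)
a(u) = 19 + u (a(u) = u - 1*(-19) = u + 19 = 19 + u)
I(S, v) = 150/7 (I(S, v) = (⅐)*150 = 150/7)
y = 1203048411/1400 (y = -2 + ((19 + 113) + 36549)*(150/7 + (2 - ¼/150)) = -2 + (132 + 36549)*(150/7 + (2 - ¼*1/150)) = -2 + 36681*(150/7 + (2 - 1/600)) = -2 + 36681*(150/7 + 1199/600) = -2 + 36681*(98393/4200) = -2 + 1203051211/1400 = 1203048411/1400 ≈ 8.5932e+5)
1/(17869 + y) = 1/(17869 + 1203048411/1400) = 1/(1228065011/1400) = 1400/1228065011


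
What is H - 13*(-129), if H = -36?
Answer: 1641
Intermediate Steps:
H - 13*(-129) = -36 - 13*(-129) = -36 + 1677 = 1641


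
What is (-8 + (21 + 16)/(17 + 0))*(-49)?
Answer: 4851/17 ≈ 285.35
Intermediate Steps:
(-8 + (21 + 16)/(17 + 0))*(-49) = (-8 + 37/17)*(-49) = -99/17*(-49) = 4851/17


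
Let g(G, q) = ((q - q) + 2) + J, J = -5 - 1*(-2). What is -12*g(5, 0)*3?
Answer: 36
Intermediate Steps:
J = -3 (J = -5 + 2 = -3)
g(G, q) = -1 (g(G, q) = ((q - q) + 2) - 3 = (0 + 2) - 3 = 2 - 3 = -1)
-12*g(5, 0)*3 = -12*(-1)*3 = 12*3 = 36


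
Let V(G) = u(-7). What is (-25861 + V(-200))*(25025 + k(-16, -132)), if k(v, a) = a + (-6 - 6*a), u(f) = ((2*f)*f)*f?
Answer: -681700413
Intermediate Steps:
u(f) = 2*f**3 (u(f) = (2*f**2)*f = 2*f**3)
V(G) = -686 (V(G) = 2*(-7)**3 = 2*(-343) = -686)
k(v, a) = -6 - 5*a
(-25861 + V(-200))*(25025 + k(-16, -132)) = (-25861 - 686)*(25025 + (-6 - 5*(-132))) = -26547*(25025 + (-6 + 660)) = -26547*(25025 + 654) = -26547*25679 = -681700413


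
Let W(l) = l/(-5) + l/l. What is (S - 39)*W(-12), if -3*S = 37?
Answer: -2618/15 ≈ -174.53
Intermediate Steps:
S = -37/3 (S = -⅓*37 = -37/3 ≈ -12.333)
W(l) = 1 - l/5 (W(l) = l*(-⅕) + 1 = -l/5 + 1 = 1 - l/5)
(S - 39)*W(-12) = (-37/3 - 39)*(1 - ⅕*(-12)) = -154*(1 + 12/5)/3 = -154/3*17/5 = -2618/15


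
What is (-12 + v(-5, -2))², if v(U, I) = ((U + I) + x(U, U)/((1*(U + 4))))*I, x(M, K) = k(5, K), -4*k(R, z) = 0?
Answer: 4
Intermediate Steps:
k(R, z) = 0 (k(R, z) = -¼*0 = 0)
x(M, K) = 0
v(U, I) = I*(I + U) (v(U, I) = ((U + I) + 0/((1*(U + 4))))*I = ((I + U) + 0/((1*(4 + U))))*I = ((I + U) + 0/(4 + U))*I = ((I + U) + 0)*I = (I + U)*I = I*(I + U))
(-12 + v(-5, -2))² = (-12 - 2*(-2 - 5))² = (-12 - 2*(-7))² = (-12 + 14)² = 2² = 4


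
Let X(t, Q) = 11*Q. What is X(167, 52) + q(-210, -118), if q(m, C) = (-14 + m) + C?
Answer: 230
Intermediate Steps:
q(m, C) = -14 + C + m
X(167, 52) + q(-210, -118) = 11*52 + (-14 - 118 - 210) = 572 - 342 = 230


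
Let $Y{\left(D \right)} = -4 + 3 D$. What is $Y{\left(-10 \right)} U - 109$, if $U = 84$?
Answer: $-2965$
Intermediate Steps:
$Y{\left(-10 \right)} U - 109 = \left(-4 + 3 \left(-10\right)\right) 84 - 109 = \left(-4 - 30\right) 84 - 109 = \left(-34\right) 84 - 109 = -2856 - 109 = -2965$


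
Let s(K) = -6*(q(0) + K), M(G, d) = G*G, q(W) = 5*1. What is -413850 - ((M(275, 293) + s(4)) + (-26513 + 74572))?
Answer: -537480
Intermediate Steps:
q(W) = 5
M(G, d) = G²
s(K) = -30 - 6*K (s(K) = -6*(5 + K) = -30 - 6*K)
-413850 - ((M(275, 293) + s(4)) + (-26513 + 74572)) = -413850 - ((275² + (-30 - 6*4)) + (-26513 + 74572)) = -413850 - ((75625 + (-30 - 24)) + 48059) = -413850 - ((75625 - 54) + 48059) = -413850 - (75571 + 48059) = -413850 - 1*123630 = -413850 - 123630 = -537480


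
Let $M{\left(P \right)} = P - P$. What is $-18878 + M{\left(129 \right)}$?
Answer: $-18878$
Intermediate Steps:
$M{\left(P \right)} = 0$
$-18878 + M{\left(129 \right)} = -18878 + 0 = -18878$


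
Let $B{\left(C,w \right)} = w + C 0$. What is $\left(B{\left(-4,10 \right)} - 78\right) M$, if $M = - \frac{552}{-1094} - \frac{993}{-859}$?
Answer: $- \frac{53057340}{469873} \approx -112.92$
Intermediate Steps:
$B{\left(C,w \right)} = w$ ($B{\left(C,w \right)} = w + 0 = w$)
$M = \frac{780255}{469873}$ ($M = \left(-552\right) \left(- \frac{1}{1094}\right) - - \frac{993}{859} = \frac{276}{547} + \frac{993}{859} = \frac{780255}{469873} \approx 1.6606$)
$\left(B{\left(-4,10 \right)} - 78\right) M = \left(10 - 78\right) \frac{780255}{469873} = \left(-68\right) \frac{780255}{469873} = - \frac{53057340}{469873}$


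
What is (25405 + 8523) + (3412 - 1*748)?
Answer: 36592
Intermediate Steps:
(25405 + 8523) + (3412 - 1*748) = 33928 + (3412 - 748) = 33928 + 2664 = 36592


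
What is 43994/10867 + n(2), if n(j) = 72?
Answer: 826418/10867 ≈ 76.048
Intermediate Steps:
43994/10867 + n(2) = 43994/10867 + 72 = 826418/10867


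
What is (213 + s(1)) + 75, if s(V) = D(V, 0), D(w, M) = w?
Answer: 289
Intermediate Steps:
s(V) = V
(213 + s(1)) + 75 = (213 + 1) + 75 = 214 + 75 = 289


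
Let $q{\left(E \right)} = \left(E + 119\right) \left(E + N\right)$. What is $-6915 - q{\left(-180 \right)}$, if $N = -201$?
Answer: $-30156$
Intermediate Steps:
$q{\left(E \right)} = \left(-201 + E\right) \left(119 + E\right)$ ($q{\left(E \right)} = \left(E + 119\right) \left(E - 201\right) = \left(119 + E\right) \left(-201 + E\right) = \left(-201 + E\right) \left(119 + E\right)$)
$-6915 - q{\left(-180 \right)} = -6915 - \left(-23919 + \left(-180\right)^{2} - -14760\right) = -6915 - \left(-23919 + 32400 + 14760\right) = -6915 - 23241 = -30156$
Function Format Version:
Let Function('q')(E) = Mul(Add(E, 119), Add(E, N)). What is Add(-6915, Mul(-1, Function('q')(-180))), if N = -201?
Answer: -30156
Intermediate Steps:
Function('q')(E) = Mul(Add(-201, E), Add(119, E)) (Function('q')(E) = Mul(Add(E, 119), Add(E, -201)) = Mul(Add(119, E), Add(-201, E)) = Mul(Add(-201, E), Add(119, E)))
Add(-6915, Mul(-1, Function('q')(-180))) = Add(-6915, Mul(-1, Add(-23919, Pow(-180, 2), Mul(-82, -180)))) = Add(-6915, Mul(-1, Add(-23919, 32400, 14760))) = Add(-6915, Mul(-1, 23241)) = Add(-6915, -23241) = -30156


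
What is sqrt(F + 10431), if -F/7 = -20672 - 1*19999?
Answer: 6*sqrt(8198) ≈ 543.26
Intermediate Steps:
F = 284697 (F = -7*(-20672 - 1*19999) = -7*(-20672 - 19999) = -7*(-40671) = 284697)
sqrt(F + 10431) = sqrt(284697 + 10431) = sqrt(295128) = 6*sqrt(8198)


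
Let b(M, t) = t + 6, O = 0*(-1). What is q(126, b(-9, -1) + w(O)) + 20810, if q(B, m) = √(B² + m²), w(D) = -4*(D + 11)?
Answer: 20810 + 3*√1933 ≈ 20942.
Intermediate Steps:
O = 0
b(M, t) = 6 + t
w(D) = -44 - 4*D (w(D) = -4*(11 + D) = -44 - 4*D)
q(126, b(-9, -1) + w(O)) + 20810 = √(126² + ((6 - 1) + (-44 - 4*0))²) + 20810 = √(15876 + (5 + (-44 + 0))²) + 20810 = √(15876 + (5 - 44)²) + 20810 = √(15876 + (-39)²) + 20810 = √(15876 + 1521) + 20810 = √17397 + 20810 = 3*√1933 + 20810 = 20810 + 3*√1933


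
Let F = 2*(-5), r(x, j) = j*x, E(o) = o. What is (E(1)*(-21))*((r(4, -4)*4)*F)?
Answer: -13440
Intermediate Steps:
F = -10
(E(1)*(-21))*((r(4, -4)*4)*F) = (1*(-21))*((-4*4*4)*(-10)) = -21*(-16*4)*(-10) = -(-1344)*(-10) = -21*640 = -13440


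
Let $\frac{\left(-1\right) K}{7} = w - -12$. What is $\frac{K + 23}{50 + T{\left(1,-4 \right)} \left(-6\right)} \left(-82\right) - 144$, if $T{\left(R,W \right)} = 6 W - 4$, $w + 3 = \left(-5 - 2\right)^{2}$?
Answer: $\frac{7}{109} \approx 0.06422$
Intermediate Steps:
$w = 46$ ($w = -3 + \left(-5 - 2\right)^{2} = -3 + \left(-7\right)^{2} = -3 + 49 = 46$)
$T{\left(R,W \right)} = -4 + 6 W$
$K = -406$ ($K = - 7 \left(46 - -12\right) = - 7 \left(46 + 12\right) = \left(-7\right) 58 = -406$)
$\frac{K + 23}{50 + T{\left(1,-4 \right)} \left(-6\right)} \left(-82\right) - 144 = \frac{-406 + 23}{50 + \left(-4 + 6 \left(-4\right)\right) \left(-6\right)} \left(-82\right) - 144 = - \frac{383}{50 + \left(-4 - 24\right) \left(-6\right)} \left(-82\right) - 144 = - \frac{383}{50 - -168} \left(-82\right) - 144 = - \frac{383}{50 + 168} \left(-82\right) - 144 = - \frac{383}{218} \left(-82\right) - 144 = \left(-383\right) \frac{1}{218} \left(-82\right) - 144 = \left(- \frac{383}{218}\right) \left(-82\right) - 144 = \frac{15703}{109} - 144 = \frac{7}{109}$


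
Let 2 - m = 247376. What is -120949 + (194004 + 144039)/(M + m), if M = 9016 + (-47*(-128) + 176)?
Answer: -28080583577/232166 ≈ -1.2095e+5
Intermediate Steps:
m = -247374 (m = 2 - 1*247376 = 2 - 247376 = -247374)
M = 15208 (M = 9016 + (6016 + 176) = 9016 + 6192 = 15208)
-120949 + (194004 + 144039)/(M + m) = -120949 + (194004 + 144039)/(15208 - 247374) = -120949 + 338043/(-232166) = -120949 + 338043*(-1/232166) = -120949 - 338043/232166 = -28080583577/232166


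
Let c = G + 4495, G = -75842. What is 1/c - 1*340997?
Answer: -24329112960/71347 ≈ -3.4100e+5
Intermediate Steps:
c = -71347 (c = -75842 + 4495 = -71347)
1/c - 1*340997 = 1/(-71347) - 1*340997 = -1/71347 - 340997 = -24329112960/71347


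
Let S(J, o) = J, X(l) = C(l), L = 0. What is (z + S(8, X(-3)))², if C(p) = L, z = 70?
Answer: 6084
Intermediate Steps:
C(p) = 0
X(l) = 0
(z + S(8, X(-3)))² = (70 + 8)² = 78² = 6084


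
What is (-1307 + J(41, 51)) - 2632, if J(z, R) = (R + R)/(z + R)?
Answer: -181143/46 ≈ -3937.9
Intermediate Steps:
J(z, R) = 2*R/(R + z) (J(z, R) = (2*R)/(R + z) = 2*R/(R + z))
(-1307 + J(41, 51)) - 2632 = (-1307 + 2*51/(51 + 41)) - 2632 = (-1307 + 2*51/92) - 2632 = (-1307 + 2*51*(1/92)) - 2632 = (-1307 + 51/46) - 2632 = -60071/46 - 2632 = -181143/46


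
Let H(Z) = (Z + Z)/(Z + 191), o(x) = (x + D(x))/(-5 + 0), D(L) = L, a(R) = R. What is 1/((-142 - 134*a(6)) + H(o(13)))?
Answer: -929/878886 ≈ -0.0010570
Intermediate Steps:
o(x) = -2*x/5 (o(x) = (x + x)/(-5 + 0) = (2*x)/(-5) = (2*x)*(-1/5) = -2*x/5)
H(Z) = 2*Z/(191 + Z) (H(Z) = (2*Z)/(191 + Z) = 2*Z/(191 + Z))
1/((-142 - 134*a(6)) + H(o(13))) = 1/((-142 - 134*6) + 2*(-2/5*13)/(191 - 2/5*13)) = 1/((-142 - 804) + 2*(-26/5)/(191 - 26/5)) = 1/(-946 + 2*(-26/5)/(929/5)) = 1/(-946 + 2*(-26/5)*(5/929)) = 1/(-946 - 52/929) = 1/(-878886/929) = -929/878886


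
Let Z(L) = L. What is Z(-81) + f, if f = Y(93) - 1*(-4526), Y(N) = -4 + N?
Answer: 4534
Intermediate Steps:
f = 4615 (f = (-4 + 93) - 1*(-4526) = 89 + 4526 = 4615)
Z(-81) + f = -81 + 4615 = 4534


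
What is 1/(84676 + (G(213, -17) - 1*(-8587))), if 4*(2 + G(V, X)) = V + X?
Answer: 1/93310 ≈ 1.0717e-5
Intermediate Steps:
G(V, X) = -2 + V/4 + X/4 (G(V, X) = -2 + (V + X)/4 = -2 + (V/4 + X/4) = -2 + V/4 + X/4)
1/(84676 + (G(213, -17) - 1*(-8587))) = 1/(84676 + ((-2 + (¼)*213 + (¼)*(-17)) - 1*(-8587))) = 1/(84676 + ((-2 + 213/4 - 17/4) + 8587)) = 1/(84676 + (47 + 8587)) = 1/(84676 + 8634) = 1/93310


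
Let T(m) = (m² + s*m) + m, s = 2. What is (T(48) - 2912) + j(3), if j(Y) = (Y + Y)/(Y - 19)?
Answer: -3715/8 ≈ -464.38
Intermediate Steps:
T(m) = m² + 3*m (T(m) = (m² + 2*m) + m = m² + 3*m)
j(Y) = 2*Y/(-19 + Y) (j(Y) = (2*Y)/(-19 + Y) = 2*Y/(-19 + Y))
(T(48) - 2912) + j(3) = (48*(3 + 48) - 2912) + 2*3/(-19 + 3) = (48*51 - 2912) + 2*3/(-16) = (2448 - 2912) + 2*3*(-1/16) = -464 - 3/8 = -3715/8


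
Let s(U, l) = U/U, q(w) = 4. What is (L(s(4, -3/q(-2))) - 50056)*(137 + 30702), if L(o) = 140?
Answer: -1539359524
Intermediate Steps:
s(U, l) = 1
(L(s(4, -3/q(-2))) - 50056)*(137 + 30702) = (140 - 50056)*(137 + 30702) = -49916*30839 = -1539359524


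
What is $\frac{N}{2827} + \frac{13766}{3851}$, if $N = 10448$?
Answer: $\frac{79151730}{10886777} \approx 7.2704$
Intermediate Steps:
$\frac{N}{2827} + \frac{13766}{3851} = \frac{10448}{2827} + \frac{13766}{3851} = \frac{79151730}{10886777}$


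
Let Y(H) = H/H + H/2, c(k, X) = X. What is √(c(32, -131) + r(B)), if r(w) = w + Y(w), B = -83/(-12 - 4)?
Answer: I*√7822/8 ≈ 11.055*I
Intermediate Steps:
B = 83/16 (B = -83/(-16) = -83*(-1/16) = 83/16 ≈ 5.1875)
Y(H) = 1 + H/2 (Y(H) = 1 + H*(½) = 1 + H/2)
r(w) = 1 + 3*w/2 (r(w) = w + (1 + w/2) = 1 + 3*w/2)
√(c(32, -131) + r(B)) = √(-131 + (1 + (3/2)*(83/16))) = √(-131 + (1 + 249/32)) = √(-131 + 281/32) = √(-3911/32) = I*√7822/8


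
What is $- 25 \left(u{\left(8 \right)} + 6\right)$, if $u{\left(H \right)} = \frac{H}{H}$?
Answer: $-175$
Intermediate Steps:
$u{\left(H \right)} = 1$
$- 25 \left(u{\left(8 \right)} + 6\right) = - 25 \left(1 + 6\right) = \left(-25\right) 7 = -175$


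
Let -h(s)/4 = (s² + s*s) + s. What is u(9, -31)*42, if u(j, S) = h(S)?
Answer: -317688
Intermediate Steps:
h(s) = -8*s² - 4*s (h(s) = -4*((s² + s*s) + s) = -4*((s² + s²) + s) = -4*(2*s² + s) = -4*(s + 2*s²) = -8*s² - 4*s)
u(j, S) = -4*S*(1 + 2*S)
u(9, -31)*42 = -4*(-31)*(1 + 2*(-31))*42 = -4*(-31)*(1 - 62)*42 = -4*(-31)*(-61)*42 = -7564*42 = -317688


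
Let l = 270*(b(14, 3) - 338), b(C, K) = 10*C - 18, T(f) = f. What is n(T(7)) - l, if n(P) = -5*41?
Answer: 58115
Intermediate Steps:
n(P) = -205
b(C, K) = -18 + 10*C
l = -58320 (l = 270*((-18 + 10*14) - 338) = 270*((-18 + 140) - 338) = 270*(122 - 338) = 270*(-216) = -58320)
n(T(7)) - l = -205 - 1*(-58320) = -205 + 58320 = 58115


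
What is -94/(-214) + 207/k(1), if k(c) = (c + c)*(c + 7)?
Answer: 22901/1712 ≈ 13.377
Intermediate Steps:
k(c) = 2*c*(7 + c) (k(c) = (2*c)*(7 + c) = 2*c*(7 + c))
-94/(-214) + 207/k(1) = -94/(-214) + 207/((2*1*(7 + 1))) = -94*(-1/214) + 207/((2*1*8)) = 47/107 + 207/16 = 22901/1712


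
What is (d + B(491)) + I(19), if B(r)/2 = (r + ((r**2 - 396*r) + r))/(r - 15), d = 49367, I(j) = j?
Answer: 11801495/238 ≈ 49586.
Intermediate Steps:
B(r) = 2*(r**2 - 394*r)/(-15 + r) (B(r) = 2*((r + ((r**2 - 396*r) + r))/(r - 15)) = 2*((r + (r**2 - 395*r))/(-15 + r)) = 2*((r**2 - 394*r)/(-15 + r)) = 2*(r**2 - 394*r)/(-15 + r))
(d + B(491)) + I(19) = (49367 + 2*491*(-394 + 491)/(-15 + 491)) + 19 = (49367 + 2*491*97/476) + 19 = (49367 + 2*491*(1/476)*97) + 19 = (49367 + 47627/238) + 19 = 11796973/238 + 19 = 11801495/238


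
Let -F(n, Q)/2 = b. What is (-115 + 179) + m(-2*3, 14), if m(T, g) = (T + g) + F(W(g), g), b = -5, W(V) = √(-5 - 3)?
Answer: 82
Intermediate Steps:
W(V) = 2*I*√2 (W(V) = √(-8) = 2*I*√2)
F(n, Q) = 10 (F(n, Q) = -2*(-5) = 10)
m(T, g) = 10 + T + g (m(T, g) = (T + g) + 10 = 10 + T + g)
(-115 + 179) + m(-2*3, 14) = (-115 + 179) + (10 - 2*3 + 14) = 64 + (10 - 6 + 14) = 64 + 18 = 82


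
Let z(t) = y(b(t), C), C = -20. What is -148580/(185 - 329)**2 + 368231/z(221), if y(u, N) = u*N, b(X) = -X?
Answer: 436182151/5728320 ≈ 76.145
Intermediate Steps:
y(u, N) = N*u
z(t) = 20*t (z(t) = -(-20)*t = 20*t)
-148580/(185 - 329)**2 + 368231/z(221) = -148580/(185 - 329)**2 + 368231/((20*221)) = -148580/((-144)**2) + 368231/4420 = -148580/20736 + 368231*(1/4420) = -148580*1/20736 + 368231/4420 = -37145/5184 + 368231/4420 = 436182151/5728320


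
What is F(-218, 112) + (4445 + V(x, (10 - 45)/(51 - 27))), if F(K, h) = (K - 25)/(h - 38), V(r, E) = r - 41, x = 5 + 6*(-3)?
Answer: 324691/74 ≈ 4387.7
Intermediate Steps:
x = -13 (x = 5 - 18 = -13)
V(r, E) = -41 + r
F(K, h) = (-25 + K)/(-38 + h)
F(-218, 112) + (4445 + V(x, (10 - 45)/(51 - 27))) = (-25 - 218)/(-38 + 112) + (4445 + (-41 - 13)) = -243/74 + (4445 - 54) = (1/74)*(-243) + 4391 = -243/74 + 4391 = 324691/74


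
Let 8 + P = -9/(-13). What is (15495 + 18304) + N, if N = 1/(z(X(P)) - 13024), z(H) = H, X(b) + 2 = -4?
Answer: 440400969/13030 ≈ 33799.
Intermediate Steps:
P = -95/13 (P = -8 - 9/(-13) = -8 - 9*(-1/13) = -8 + 9/13 = -95/13 ≈ -7.3077)
X(b) = -6 (X(b) = -2 - 4 = -6)
N = -1/13030 (N = 1/(-6 - 13024) = 1/(-13030) = -1/13030 ≈ -7.6746e-5)
(15495 + 18304) + N = (15495 + 18304) - 1/13030 = 33799 - 1/13030 = 440400969/13030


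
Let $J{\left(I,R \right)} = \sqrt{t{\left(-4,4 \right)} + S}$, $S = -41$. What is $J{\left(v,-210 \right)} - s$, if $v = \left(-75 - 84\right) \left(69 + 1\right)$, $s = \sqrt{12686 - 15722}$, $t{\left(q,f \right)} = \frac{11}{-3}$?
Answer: $\frac{i \left(\sqrt{402} - 6 \sqrt{759}\right)}{3} \approx - 48.417 i$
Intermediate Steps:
$t{\left(q,f \right)} = - \frac{11}{3}$ ($t{\left(q,f \right)} = 11 \left(- \frac{1}{3}\right) = - \frac{11}{3}$)
$s = 2 i \sqrt{759}$ ($s = \sqrt{-3036} = 2 i \sqrt{759} \approx 55.1 i$)
$v = -11130$ ($v = \left(-159\right) 70 = -11130$)
$J{\left(I,R \right)} = \frac{i \sqrt{402}}{3}$ ($J{\left(I,R \right)} = \sqrt{- \frac{11}{3} - 41} = \sqrt{- \frac{134}{3}} = \frac{i \sqrt{402}}{3}$)
$J{\left(v,-210 \right)} - s = \frac{i \sqrt{402}}{3} - 2 i \sqrt{759} = - 2 i \sqrt{759} + \frac{i \sqrt{402}}{3}$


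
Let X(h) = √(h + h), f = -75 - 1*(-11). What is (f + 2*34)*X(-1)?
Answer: 4*I*√2 ≈ 5.6569*I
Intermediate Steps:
f = -64 (f = -75 + 11 = -64)
X(h) = √2*√h (X(h) = √(2*h) = √2*√h)
(f + 2*34)*X(-1) = (-64 + 2*34)*(√2*√(-1)) = (-64 + 68)*(√2*I) = 4*(I*√2) = 4*I*√2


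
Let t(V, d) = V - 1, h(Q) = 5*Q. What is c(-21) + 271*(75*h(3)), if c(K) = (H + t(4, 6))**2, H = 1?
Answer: 304891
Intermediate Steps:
t(V, d) = -1 + V
c(K) = 16 (c(K) = (1 + (-1 + 4))**2 = (1 + 3)**2 = 4**2 = 16)
c(-21) + 271*(75*h(3)) = 16 + 271*(75*(5*3)) = 16 + 271*(75*15) = 16 + 271*1125 = 16 + 304875 = 304891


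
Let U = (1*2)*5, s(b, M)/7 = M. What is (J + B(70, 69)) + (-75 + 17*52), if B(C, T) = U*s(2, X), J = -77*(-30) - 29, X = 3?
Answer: 3300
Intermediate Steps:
s(b, M) = 7*M
J = 2281 (J = 2310 - 29 = 2281)
U = 10 (U = 2*5 = 10)
B(C, T) = 210 (B(C, T) = 10*(7*3) = 10*21 = 210)
(J + B(70, 69)) + (-75 + 17*52) = (2281 + 210) + (-75 + 17*52) = 2491 + (-75 + 884) = 2491 + 809 = 3300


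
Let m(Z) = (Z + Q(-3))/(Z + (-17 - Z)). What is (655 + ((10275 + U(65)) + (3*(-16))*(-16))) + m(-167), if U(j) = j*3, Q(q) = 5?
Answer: 202343/17 ≈ 11903.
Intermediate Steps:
U(j) = 3*j
m(Z) = -5/17 - Z/17 (m(Z) = (Z + 5)/(Z + (-17 - Z)) = (5 + Z)/(-17) = (5 + Z)*(-1/17) = -5/17 - Z/17)
(655 + ((10275 + U(65)) + (3*(-16))*(-16))) + m(-167) = (655 + ((10275 + 3*65) + (3*(-16))*(-16))) + (-5/17 - 1/17*(-167)) = (655 + ((10275 + 195) - 48*(-16))) + (-5/17 + 167/17) = (655 + (10470 + 768)) + 162/17 = (655 + 11238) + 162/17 = 11893 + 162/17 = 202343/17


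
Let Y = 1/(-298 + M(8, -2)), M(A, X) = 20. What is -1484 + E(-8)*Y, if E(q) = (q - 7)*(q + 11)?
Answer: -412507/278 ≈ -1483.8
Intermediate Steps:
E(q) = (-7 + q)*(11 + q)
Y = -1/278 (Y = 1/(-298 + 20) = 1/(-278) = -1/278 ≈ -0.0035971)
-1484 + E(-8)*Y = -1484 + (-77 + (-8)**2 + 4*(-8))*(-1/278) = -1484 + (-77 + 64 - 32)*(-1/278) = -1484 - 45*(-1/278) = -1484 + 45/278 = -412507/278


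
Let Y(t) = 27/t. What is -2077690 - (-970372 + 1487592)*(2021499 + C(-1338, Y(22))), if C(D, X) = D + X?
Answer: -1044870384880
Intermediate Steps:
-2077690 - (-970372 + 1487592)*(2021499 + C(-1338, Y(22))) = -2077690 - (-970372 + 1487592)*(2021499 + (-1338 + 27/22)) = -2077690 - 517220*(2021499 + (-1338 + 27*(1/22))) = -2077690 - 517220*(2021499 + (-1338 + 27/22)) = -2077690 - 517220*(2021499 - 29409/22) = -2077690 - 517220*44443569/22 = -2077690 - 1*1044868307190 = -2077690 - 1044868307190 = -1044870384880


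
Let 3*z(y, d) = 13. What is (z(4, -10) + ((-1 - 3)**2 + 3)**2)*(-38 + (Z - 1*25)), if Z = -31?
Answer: -103024/3 ≈ -34341.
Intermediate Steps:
z(y, d) = 13/3 (z(y, d) = (1/3)*13 = 13/3)
(z(4, -10) + ((-1 - 3)**2 + 3)**2)*(-38 + (Z - 1*25)) = (13/3 + ((-1 - 3)**2 + 3)**2)*(-38 + (-31 - 1*25)) = (13/3 + ((-4)**2 + 3)**2)*(-38 + (-31 - 25)) = (13/3 + (16 + 3)**2)*(-38 - 56) = (13/3 + 19**2)*(-94) = (13/3 + 361)*(-94) = (1096/3)*(-94) = -103024/3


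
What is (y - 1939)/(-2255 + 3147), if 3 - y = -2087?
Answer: 151/892 ≈ 0.16928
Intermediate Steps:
y = 2090 (y = 3 - 1*(-2087) = 3 + 2087 = 2090)
(y - 1939)/(-2255 + 3147) = (2090 - 1939)/(-2255 + 3147) = 151/892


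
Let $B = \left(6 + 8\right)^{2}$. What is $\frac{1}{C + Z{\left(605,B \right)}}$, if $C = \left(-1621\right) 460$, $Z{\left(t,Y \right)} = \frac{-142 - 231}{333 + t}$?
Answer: $- \frac{938}{699429453} \approx -1.3411 \cdot 10^{-6}$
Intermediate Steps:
$B = 196$ ($B = 14^{2} = 196$)
$Z{\left(t,Y \right)} = - \frac{373}{333 + t}$
$C = -745660$
$\frac{1}{C + Z{\left(605,B \right)}} = \frac{1}{-745660 - \frac{373}{333 + 605}} = \frac{1}{-745660 - \frac{373}{938}} = \frac{1}{- \frac{699429453}{938}} = - \frac{938}{699429453}$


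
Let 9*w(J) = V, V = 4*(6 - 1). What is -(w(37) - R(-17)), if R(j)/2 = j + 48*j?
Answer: -15014/9 ≈ -1668.2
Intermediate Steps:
R(j) = 98*j (R(j) = 2*(j + 48*j) = 2*(49*j) = 98*j)
V = 20 (V = 4*5 = 20)
w(J) = 20/9 (w(J) = (1/9)*20 = 20/9)
-(w(37) - R(-17)) = -(20/9 - 98*(-17)) = -(20/9 - 1*(-1666)) = -(20/9 + 1666) = -1*15014/9 = -15014/9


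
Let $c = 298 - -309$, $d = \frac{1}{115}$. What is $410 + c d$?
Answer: $\frac{47757}{115} \approx 415.28$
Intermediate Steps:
$d = \frac{1}{115} \approx 0.0086956$
$c = 607$ ($c = 298 + 309 = 607$)
$410 + c d = 410 + 607 \cdot \frac{1}{115} = 410 + \frac{607}{115} = \frac{47757}{115}$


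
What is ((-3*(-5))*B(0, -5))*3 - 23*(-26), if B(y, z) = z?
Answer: 373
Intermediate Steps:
((-3*(-5))*B(0, -5))*3 - 23*(-26) = (-3*(-5)*(-5))*3 - 23*(-26) = (15*(-5))*3 + 598 = -75*3 + 598 = -225 + 598 = 373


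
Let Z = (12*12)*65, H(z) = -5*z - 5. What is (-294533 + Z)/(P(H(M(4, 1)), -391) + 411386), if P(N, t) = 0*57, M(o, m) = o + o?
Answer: -285173/411386 ≈ -0.69320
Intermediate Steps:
M(o, m) = 2*o
H(z) = -5 - 5*z
P(N, t) = 0
Z = 9360 (Z = 144*65 = 9360)
(-294533 + Z)/(P(H(M(4, 1)), -391) + 411386) = (-294533 + 9360)/(0 + 411386) = -285173/411386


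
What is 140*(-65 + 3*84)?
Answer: 26180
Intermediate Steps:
140*(-65 + 3*84) = 140*(-65 + 252) = 140*187 = 26180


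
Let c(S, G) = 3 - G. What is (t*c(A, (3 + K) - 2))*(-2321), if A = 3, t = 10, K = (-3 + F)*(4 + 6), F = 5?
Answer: 417780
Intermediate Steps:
K = 20 (K = (-3 + 5)*(4 + 6) = 2*10 = 20)
(t*c(A, (3 + K) - 2))*(-2321) = (10*(3 - ((3 + 20) - 2)))*(-2321) = (10*(3 - (23 - 2)))*(-2321) = (10*(3 - 1*21))*(-2321) = (10*(3 - 21))*(-2321) = (10*(-18))*(-2321) = -180*(-2321) = 417780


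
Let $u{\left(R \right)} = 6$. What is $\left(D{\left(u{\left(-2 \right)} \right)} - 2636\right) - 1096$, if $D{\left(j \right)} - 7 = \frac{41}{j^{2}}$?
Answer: $- \frac{134059}{36} \approx -3723.9$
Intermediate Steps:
$D{\left(j \right)} = 7 + \frac{41}{j^{2}}$
$\left(D{\left(u{\left(-2 \right)} \right)} - 2636\right) - 1096 = \left(\left(7 + \frac{41}{36}\right) - 2636\right) - 1096 = \left(\frac{293}{36} - 2636\right) - 1096 = - \frac{94603}{36} - 1096 = - \frac{134059}{36}$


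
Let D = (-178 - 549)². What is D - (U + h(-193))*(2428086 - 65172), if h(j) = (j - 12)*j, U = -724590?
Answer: 1618655691379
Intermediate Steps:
h(j) = j*(-12 + j) (h(j) = (-12 + j)*j = j*(-12 + j))
D = 528529 (D = (-727)² = 528529)
D - (U + h(-193))*(2428086 - 65172) = 528529 - (-724590 - 193*(-12 - 193))*(2428086 - 65172) = 528529 - (-724590 - 193*(-205))*2362914 = 528529 - (-724590 + 39565)*2362914 = 528529 - (-685025)*2362914 = 528529 - 1*(-1618655162850) = 528529 + 1618655162850 = 1618655691379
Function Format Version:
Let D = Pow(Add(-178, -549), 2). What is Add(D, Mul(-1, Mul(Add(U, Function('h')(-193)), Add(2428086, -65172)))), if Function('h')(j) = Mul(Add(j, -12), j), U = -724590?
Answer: 1618655691379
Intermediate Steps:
Function('h')(j) = Mul(j, Add(-12, j)) (Function('h')(j) = Mul(Add(-12, j), j) = Mul(j, Add(-12, j)))
D = 528529 (D = Pow(-727, 2) = 528529)
Add(D, Mul(-1, Mul(Add(U, Function('h')(-193)), Add(2428086, -65172)))) = Add(528529, Mul(-1, Mul(Add(-724590, Mul(-193, Add(-12, -193))), Add(2428086, -65172)))) = Add(528529, Mul(-1, Mul(Add(-724590, Mul(-193, -205)), 2362914))) = Add(528529, Mul(-1, Mul(Add(-724590, 39565), 2362914))) = Add(528529, Mul(-1, Mul(-685025, 2362914))) = Add(528529, Mul(-1, -1618655162850)) = Add(528529, 1618655162850) = 1618655691379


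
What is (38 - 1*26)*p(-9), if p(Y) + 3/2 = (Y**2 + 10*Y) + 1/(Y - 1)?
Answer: -636/5 ≈ -127.20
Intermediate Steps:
p(Y) = -3/2 + Y**2 + 1/(-1 + Y) + 10*Y (p(Y) = -3/2 + ((Y**2 + 10*Y) + 1/(Y - 1)) = -3/2 + ((Y**2 + 10*Y) + 1/(-1 + Y)) = -3/2 + (Y**2 + 1/(-1 + Y) + 10*Y) = -3/2 + Y**2 + 1/(-1 + Y) + 10*Y)
(38 - 1*26)*p(-9) = (38 - 1*26)*((5 - 23*(-9) + 2*(-9)**3 + 18*(-9)**2)/(2*(-1 - 9))) = (38 - 26)*((1/2)*(5 + 207 + 2*(-729) + 18*81)/(-10)) = 12*((1/2)*(-1/10)*(5 + 207 - 1458 + 1458)) = 12*((1/2)*(-1/10)*212) = 12*(-53/5) = -636/5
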